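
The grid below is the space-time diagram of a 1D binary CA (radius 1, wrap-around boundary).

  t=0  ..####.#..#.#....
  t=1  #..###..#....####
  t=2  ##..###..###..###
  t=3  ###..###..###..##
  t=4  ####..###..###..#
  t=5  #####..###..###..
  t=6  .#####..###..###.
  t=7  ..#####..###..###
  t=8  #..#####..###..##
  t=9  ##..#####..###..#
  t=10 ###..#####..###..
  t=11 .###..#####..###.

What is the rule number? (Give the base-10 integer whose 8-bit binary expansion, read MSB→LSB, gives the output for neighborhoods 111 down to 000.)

  ###|#  b7=1 t=0,i=3
  ##.|#  b6=1 t=0,i=5
  #.#|.  b5=0 t=0,i=6
  #..|#  b4=1 t=0,i=8
  .##|.  b3=0 t=0,i=2
  .#.|.  b2=0 t=0,i=7
  ..#|.  b1=0 t=0,i=1
  ...|#  b0=1 t=0,i=0
  bits 11010001 = 209

209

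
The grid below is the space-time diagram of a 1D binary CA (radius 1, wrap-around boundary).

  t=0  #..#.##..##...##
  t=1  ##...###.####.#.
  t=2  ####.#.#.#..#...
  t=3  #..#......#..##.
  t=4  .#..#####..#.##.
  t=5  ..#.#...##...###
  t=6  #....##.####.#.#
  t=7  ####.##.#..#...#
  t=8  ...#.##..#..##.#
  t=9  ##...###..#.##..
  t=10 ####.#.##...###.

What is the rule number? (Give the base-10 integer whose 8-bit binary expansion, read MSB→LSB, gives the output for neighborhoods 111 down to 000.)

  ### -> .   bit 7 = 0  t=0,i=15
  ##. -> #   bit 6 = 1  t=0,i=0
  #.# -> .   bit 5 = 0  t=0,i=4
  #.. -> #   bit 4 = 1  t=0,i=1
  .## -> #   bit 3 = 1  t=0,i=5
  .#. -> .   bit 2 = 0  t=0,i=3
  ..# -> .   bit 1 = 0  t=0,i=2
  ... -> #   bit 0 = 1  t=0,i=12
  bits 01011001 = 89

89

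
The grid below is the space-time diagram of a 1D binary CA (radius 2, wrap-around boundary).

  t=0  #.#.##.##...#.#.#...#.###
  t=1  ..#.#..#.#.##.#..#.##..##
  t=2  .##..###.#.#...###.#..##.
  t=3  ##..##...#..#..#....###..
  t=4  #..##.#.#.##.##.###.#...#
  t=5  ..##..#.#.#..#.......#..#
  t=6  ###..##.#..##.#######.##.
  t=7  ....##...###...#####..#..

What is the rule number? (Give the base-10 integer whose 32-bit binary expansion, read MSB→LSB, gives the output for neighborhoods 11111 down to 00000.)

3245179879

  ##### -> #   bit 31 = 1  t=6,i=16
  ####. -> #   bit 30 = 1  t=0,i=24
  ###.# -> .   bit 29 = 0  t=0,i=0
  ###.. -> .   bit 28 = 0  t=3,i=22
  ##.## -> .   bit 27 = 0  t=0,i=6
  ##.#. -> .   bit 26 = 0  t=0,i=1
  ##..# -> .   bit 25 = 0  t=1,i=0
  ##... -> #   bit 24 = 1  t=0,i=9
  #.### -> .   bit 23 = 0  t=0,i=22
  #.##. -> #   bit 22 = 1  t=0,i=4
  #.#.# -> #   bit 21 = 1  t=0,i=2
  #.#.. -> .   bit 20 = 0  t=0,i=16
  #..## -> #   bit 19 = 1  t=1,i=22
  #..#. -> #   bit 18 = 1  t=1,i=1
  #...# -> .   bit 17 = 0  t=0,i=10
  #.... -> #   bit 16 = 1  t=3,i=17
  .#### -> #   bit 15 = 1  t=0,i=23
  .###. -> .   bit 14 = 0  t=2,i=6
  .##.# -> .   bit 13 = 0  t=0,i=5
  .##.. -> .   bit 12 = 0  t=0,i=8
  .#.## -> .   bit 11 = 0  t=0,i=3
  .#.#. -> .   bit 10 = 0  t=0,i=13
  .#..# -> #   bit 9 = 1  t=1,i=5
  .#... -> #   bit 8 = 1  t=0,i=17
  ..### -> #   bit 7 = 1  t=2,i=5
  ..##. -> #   bit 6 = 1  t=1,i=23
  ..#.# -> #   bit 5 = 1  t=0,i=12
  ..#.. -> .   bit 4 = 0  t=3,i=9
  ...## -> .   bit 3 = 0  t=2,i=14
  ...#. -> #   bit 2 = 1  t=0,i=11
  ....# -> #   bit 1 = 1  t=3,i=18
  ..... -> #   bit 0 = 1  t=5,i=16
  bits 11000001011011011000001111100111 = 3245179879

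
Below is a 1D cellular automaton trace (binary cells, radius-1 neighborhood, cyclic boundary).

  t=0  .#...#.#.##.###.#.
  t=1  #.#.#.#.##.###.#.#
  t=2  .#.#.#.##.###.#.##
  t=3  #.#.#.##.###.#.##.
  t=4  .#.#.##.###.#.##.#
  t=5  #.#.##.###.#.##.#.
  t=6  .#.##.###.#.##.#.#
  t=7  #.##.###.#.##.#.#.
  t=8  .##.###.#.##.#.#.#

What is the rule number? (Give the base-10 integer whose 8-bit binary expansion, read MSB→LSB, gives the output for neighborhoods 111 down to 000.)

186

  ###|#  b7=1 t=0,i=13
  ##.|.  b6=0 t=0,i=10
  #.#|#  b5=1 t=0,i=6
  #..|#  b4=1 t=0,i=2
  .##|#  b3=1 t=0,i=9
  .#.|.  b2=0 t=0,i=1
  ..#|#  b1=1 t=0,i=0
  ...|.  b0=0 t=0,i=3
  bits 10111010 = 186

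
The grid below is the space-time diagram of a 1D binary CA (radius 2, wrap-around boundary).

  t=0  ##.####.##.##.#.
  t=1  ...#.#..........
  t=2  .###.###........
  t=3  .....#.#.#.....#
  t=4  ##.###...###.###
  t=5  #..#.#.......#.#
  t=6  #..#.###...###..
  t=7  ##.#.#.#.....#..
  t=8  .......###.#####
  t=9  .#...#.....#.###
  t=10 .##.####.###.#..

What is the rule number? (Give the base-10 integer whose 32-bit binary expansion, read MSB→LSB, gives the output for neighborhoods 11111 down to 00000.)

3499692854

  [31] ##### => #  t=4,i=15
  [30] ####. => #  t=0,i=5
  [29] ###.# => .  t=0,i=6
  [28] ###.. => #  t=2,i=7
  [27] ##.## => .  t=0,i=2
  [26] ##.#. => .  t=0,i=13
  [25] ##..# => .  t=5,i=1
  [24] ##... => .  t=2,i=8
  [23] #.### => #  t=0,i=3
  [22] #.##. => .  t=0,i=0
  [21] #.#.# => .  t=0,i=14
  [20] #.#.. => #  t=1,i=5
  [19] #..## => #  t=7,i=15
  [18] #..#. => .  t=5,i=2
  [17] #...# => .  t=4,i=7
  [16] #.... => #  t=1,i=7
  [15] .#### => .  t=0,i=4
  [14] .###. => .  t=2,i=2
  [13] .##.# => .  t=0,i=1
  [12] .##.. => #  t=5,i=0
  [11] .#.## => .  t=0,i=15
  [10] .#.#. => .  t=1,i=4
  [9] .#..# => #  t=6,i=1
  [8] .#... => #  t=1,i=6
  [7] ..### => .  t=2,i=1
  [6] ..##. => .  t=7,i=0
  [5] ..#.# => #  t=1,i=3
  [4] ..#.. => #  t=3,i=15
  [3] ...## => .  t=2,i=0
  [2] ...#. => #  t=1,i=2
  [1] ....# => #  t=1,i=1
  [0] ..... => .  t=1,i=0
  bits 11010000100110010001001100110110 = 3499692854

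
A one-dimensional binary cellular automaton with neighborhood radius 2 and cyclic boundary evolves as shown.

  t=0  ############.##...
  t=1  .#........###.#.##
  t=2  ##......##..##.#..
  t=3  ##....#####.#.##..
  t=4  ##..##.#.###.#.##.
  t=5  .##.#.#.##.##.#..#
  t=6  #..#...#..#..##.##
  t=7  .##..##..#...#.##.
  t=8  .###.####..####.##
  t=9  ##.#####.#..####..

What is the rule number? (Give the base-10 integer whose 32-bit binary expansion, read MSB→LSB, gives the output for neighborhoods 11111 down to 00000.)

  [31] ##### => .  t=0,i=2
  [30] ####. => #  t=0,i=10
  [29] ###.# => #  t=0,i=11
  [28] ###.. => .  t=6,i=0
  [27] ##.## => #  t=0,i=12
  [26] ##.#. => #  t=1,i=0
  [25] ##..# => #  t=2,i=10
  [24] ##... => .  t=0,i=15
  [23] #.### => #  t=4,i=9
  [22] #.##. => .  t=0,i=13
  [21] #.#.# => .  t=1,i=14
  [20] #.#.. => #  t=1,i=1
  [19] #..## => .  t=2,i=11
  [18] #..#. => #  t=5,i=16
  [17] #...# => #  t=0,i=16
  [16] #.... => .  t=1,i=3
  [15] .#### => #  t=0,i=1
  [14] .###. => .  t=1,i=11
  [13] .##.# => .  t=1,i=17
  [12] .##.. => #  t=0,i=14
  [11] .#.## => #  t=1,i=15
  [10] .#.#. => .  t=5,i=5
  [9] .#..# => .  t=2,i=16
  [8] .#... => .  t=1,i=2
  [7] ..### => .  t=0,i=0
  [6] ..##. => #  t=2,i=0
  [5] ..#.# => #  t=5,i=17
  [4] ..#.. => .  t=6,i=3
  [3] ...## => #  t=0,i=17
  [2] ...#. => #  t=6,i=6
  [1] ....# => #  t=1,i=8
  [0] ..... => .  t=1,i=4
  bits 01101110100101101001100001101110 = 1855363182

1855363182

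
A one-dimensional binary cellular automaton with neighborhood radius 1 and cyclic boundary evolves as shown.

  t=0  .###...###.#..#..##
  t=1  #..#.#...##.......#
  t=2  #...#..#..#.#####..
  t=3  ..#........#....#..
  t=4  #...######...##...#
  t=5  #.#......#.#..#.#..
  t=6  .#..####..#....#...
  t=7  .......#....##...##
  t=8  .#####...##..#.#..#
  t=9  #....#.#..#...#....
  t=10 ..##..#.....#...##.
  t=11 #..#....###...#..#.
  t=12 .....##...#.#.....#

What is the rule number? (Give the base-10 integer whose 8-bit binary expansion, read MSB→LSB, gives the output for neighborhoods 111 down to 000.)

  ###|.  b7=0 t=0,i=2
  ##.|#  b6=1 t=0,i=3
  #.#|#  b5=1 t=0,i=0
  #..|.  b4=0 t=0,i=4
  .##|.  b3=0 t=0,i=1
  .#.|.  b2=0 t=0,i=11
  ..#|.  b1=0 t=0,i=6
  ...|#  b0=1 t=0,i=5
  bits 01100001 = 97

97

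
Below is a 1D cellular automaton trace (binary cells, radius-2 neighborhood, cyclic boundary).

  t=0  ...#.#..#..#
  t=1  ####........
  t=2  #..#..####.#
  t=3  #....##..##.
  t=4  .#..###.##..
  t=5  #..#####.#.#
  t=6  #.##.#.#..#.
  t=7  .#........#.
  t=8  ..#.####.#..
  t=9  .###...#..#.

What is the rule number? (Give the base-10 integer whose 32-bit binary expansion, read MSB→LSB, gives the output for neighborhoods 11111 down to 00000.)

  ##### -> #   bit 31 = 1  t=5,i=5
  ####. -> .   bit 30 = 0  t=1,i=2
  ###.# -> #   bit 29 = 1  t=2,i=9
  ###.. -> #   bit 28 = 1  t=1,i=3
  ##.## -> #   bit 27 = 1  t=2,i=10
  ##.#. -> .   bit 26 = 0  t=3,i=11
  ##..# -> .   bit 25 = 0  t=2,i=1
  ##... -> .   bit 24 = 0  t=1,i=4
  #.### -> .   bit 23 = 0  t=8,i=4
  #.##. -> .   bit 22 = 0  t=2,i=11
  #.#.# -> .   bit 21 = 0  t=5,i=9
  #.#.. -> .   bit 20 = 0  t=0,i=5
  #..## -> #   bit 19 = 1  t=2,i=5
  #..#. -> .   bit 18 = 0  t=0,i=7
  #...# -> #   bit 17 = 1  t=0,i=1
  #.... -> .   bit 16 = 0  t=1,i=5
  .#### -> .   bit 15 = 0  t=1,i=1
  .###. -> #   bit 14 = 1  t=4,i=5
  .##.# -> .   bit 13 = 0  t=3,i=10
  .##.. -> #   bit 12 = 1  t=2,i=0
  .#.## -> #   bit 11 = 1  t=5,i=10
  .#.#. -> .   bit 10 = 0  t=0,i=4
  .#..# -> .   bit 9 = 0  t=0,i=6
  .#... -> #   bit 8 = 1  t=0,i=0
  ..### -> #   bit 7 = 1  t=1,i=0
  ..##. -> #   bit 6 = 1  t=3,i=5
  ..#.# -> #   bit 5 = 1  t=0,i=3
  ..#.. -> .   bit 4 = 0  t=0,i=8
  ...## -> #   bit 3 = 1  t=1,i=11
  ...#. -> #   bit 2 = 1  t=0,i=2
  ....# -> .   bit 1 = 0  t=1,i=10
  ..... -> #   bit 0 = 1  t=1,i=6
  bits 10111000000010100101100111101101 = 3087686125

3087686125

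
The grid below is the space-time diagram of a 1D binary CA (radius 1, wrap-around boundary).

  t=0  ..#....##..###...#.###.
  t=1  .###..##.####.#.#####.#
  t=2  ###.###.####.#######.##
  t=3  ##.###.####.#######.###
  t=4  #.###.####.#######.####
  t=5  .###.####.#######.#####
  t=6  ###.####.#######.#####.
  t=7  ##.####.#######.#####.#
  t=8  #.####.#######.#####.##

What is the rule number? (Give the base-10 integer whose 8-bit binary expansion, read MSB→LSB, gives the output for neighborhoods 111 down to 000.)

  nb ###: next=#  (t=0,i=12, bit7=1)
  nb ##.: next=.  (t=0,i=8, bit6=0)
  nb #.#: next=#  (t=0,i=18, bit5=1)
  nb #..: next=#  (t=0,i=3, bit4=1)
  nb .##: next=#  (t=0,i=7, bit3=1)
  nb .#.: next=#  (t=0,i=2, bit2=1)
  nb ..#: next=#  (t=0,i=1, bit1=1)
  nb ...: next=.  (t=0,i=0, bit0=0)
  bits 10111110 = 190

190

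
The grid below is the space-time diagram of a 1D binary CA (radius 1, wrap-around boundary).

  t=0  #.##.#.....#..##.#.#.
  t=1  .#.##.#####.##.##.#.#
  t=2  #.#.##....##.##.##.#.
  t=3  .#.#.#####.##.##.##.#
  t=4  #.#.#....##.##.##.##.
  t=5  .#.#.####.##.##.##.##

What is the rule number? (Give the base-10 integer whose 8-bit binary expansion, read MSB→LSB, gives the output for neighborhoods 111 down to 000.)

  nb ###: next=.  (t=1,i=7, bit7=0)
  nb ##.: next=#  (t=0,i=3, bit6=1)
  nb #.#: next=#  (t=0,i=1, bit5=1)
  nb #..: next=#  (t=0,i=6, bit4=1)
  nb .##: next=.  (t=0,i=2, bit3=0)
  nb .#.: next=.  (t=0,i=0, bit2=0)
  nb ..#: next=#  (t=0,i=10, bit1=1)
  nb ...: next=#  (t=0,i=7, bit0=1)
  bits 01110011 = 115

115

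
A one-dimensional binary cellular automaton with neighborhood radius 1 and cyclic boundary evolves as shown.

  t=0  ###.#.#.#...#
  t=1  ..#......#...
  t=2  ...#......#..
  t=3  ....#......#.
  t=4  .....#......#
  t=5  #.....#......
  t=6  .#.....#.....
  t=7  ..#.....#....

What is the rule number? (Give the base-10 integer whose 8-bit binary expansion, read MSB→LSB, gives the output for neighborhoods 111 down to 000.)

80

  [7] ### => .  t=0,i=0
  [6] ##. => #  t=0,i=2
  [5] #.# => .  t=0,i=3
  [4] #.. => #  t=0,i=9
  [3] .## => .  t=0,i=12
  [2] .#. => .  t=0,i=4
  [1] ..# => .  t=0,i=11
  [0] ... => .  t=0,i=10
  bits 01010000 = 80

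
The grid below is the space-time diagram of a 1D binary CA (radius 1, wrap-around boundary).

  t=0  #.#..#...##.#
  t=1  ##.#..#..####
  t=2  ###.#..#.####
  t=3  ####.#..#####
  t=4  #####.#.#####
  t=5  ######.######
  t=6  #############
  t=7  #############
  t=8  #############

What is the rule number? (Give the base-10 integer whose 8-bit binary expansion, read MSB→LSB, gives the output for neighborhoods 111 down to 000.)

248

  [7] ### => #  t=1,i=0
  [6] ##. => #  t=0,i=0
  [5] #.# => #  t=0,i=1
  [4] #.. => #  t=0,i=3
  [3] .## => #  t=0,i=9
  [2] .#. => .  t=0,i=2
  [1] ..# => .  t=0,i=4
  [0] ... => .  t=0,i=7
  bits 11111000 = 248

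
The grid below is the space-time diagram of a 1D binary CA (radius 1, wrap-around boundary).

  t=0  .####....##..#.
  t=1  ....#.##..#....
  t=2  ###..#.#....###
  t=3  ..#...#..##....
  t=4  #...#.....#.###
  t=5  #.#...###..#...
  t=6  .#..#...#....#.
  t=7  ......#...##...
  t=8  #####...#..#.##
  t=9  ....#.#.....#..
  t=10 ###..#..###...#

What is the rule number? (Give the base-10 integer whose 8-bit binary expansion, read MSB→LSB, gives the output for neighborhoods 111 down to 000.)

  ###|.  b7=0 t=0,i=2
  ##.|#  b6=1 t=0,i=4
  #.#|#  b5=1 t=1,i=5
  #..|.  b4=0 t=0,i=5
  .##|.  b3=0 t=0,i=1
  .#.|.  b2=0 t=0,i=13
  ..#|.  b1=0 t=0,i=0
  ...|#  b0=1 t=0,i=6
  bits 01100001 = 97

97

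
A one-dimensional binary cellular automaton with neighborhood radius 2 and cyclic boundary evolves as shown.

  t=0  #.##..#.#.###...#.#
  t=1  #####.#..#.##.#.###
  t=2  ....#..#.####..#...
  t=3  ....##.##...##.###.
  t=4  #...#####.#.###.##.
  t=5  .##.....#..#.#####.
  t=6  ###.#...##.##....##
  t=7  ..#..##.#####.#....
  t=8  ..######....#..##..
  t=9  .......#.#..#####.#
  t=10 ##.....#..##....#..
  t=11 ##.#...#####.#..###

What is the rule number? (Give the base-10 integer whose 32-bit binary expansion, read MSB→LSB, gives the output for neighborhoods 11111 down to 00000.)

978025328

  ##### -> .   bit 31 = 0  t=1,i=0
  ####. -> .   bit 30 = 0  t=1,i=3
  ###.# -> #   bit 29 = 1  t=1,i=4
  ###.. -> #   bit 28 = 1  t=0,i=12
  ##.## -> #   bit 27 = 1  t=0,i=1
  ##.#. -> .   bit 26 = 0  t=1,i=5
  ##..# -> #   bit 25 = 1  t=0,i=4
  ##... -> .   bit 24 = 0  t=0,i=13
  #.### -> .   bit 23 = 0  t=0,i=10
  #.##. -> #   bit 22 = 1  t=0,i=2
  #.#.# -> .   bit 21 = 0  t=0,i=8
  #.#.. -> .   bit 20 = 0  t=1,i=6
  #..## -> #   bit 19 = 1  t=5,i=0
  #..#. -> .   bit 18 = 0  t=0,i=5
  #...# -> #   bit 17 = 1  t=0,i=14
  #.... -> #   bit 16 = 1  t=2,i=17
  .#### -> .   bit 15 = 0  t=1,i=17
  .###. -> #   bit 14 = 1  t=0,i=11
  .##.# -> #   bit 13 = 1  t=0,i=0
  .##.. -> #   bit 12 = 1  t=0,i=3
  .#.## -> #   bit 11 = 1  t=0,i=9
  .#.#. -> .   bit 10 = 0  t=0,i=7
  .#..# -> #   bit 9 = 1  t=1,i=7
  .#... -> #   bit 8 = 1  t=2,i=16
  ..### -> .   bit 7 = 0  t=4,i=4
  ..##. -> #   bit 6 = 1  t=3,i=4
  ..#.# -> #   bit 5 = 1  t=0,i=6
  ..#.. -> #   bit 4 = 1  t=2,i=4
  ...## -> .   bit 3 = 0  t=3,i=3
  ...#. -> .   bit 2 = 0  t=0,i=15
  ....# -> .   bit 1 = 0  t=2,i=2
  ..... -> .   bit 0 = 0  t=2,i=0
  bits 00111010010010110111101101110000 = 978025328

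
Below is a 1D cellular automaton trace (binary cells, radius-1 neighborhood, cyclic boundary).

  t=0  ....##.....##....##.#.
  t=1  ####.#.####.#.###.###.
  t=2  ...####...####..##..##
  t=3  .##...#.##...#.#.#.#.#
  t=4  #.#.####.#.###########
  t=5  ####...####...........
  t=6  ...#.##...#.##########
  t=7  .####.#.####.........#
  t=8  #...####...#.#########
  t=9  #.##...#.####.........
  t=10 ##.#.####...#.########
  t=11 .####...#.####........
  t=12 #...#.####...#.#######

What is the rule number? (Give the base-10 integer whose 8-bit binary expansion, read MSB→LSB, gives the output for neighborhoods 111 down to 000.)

  [7] ### => .  t=1,i=1
  [6] ##. => #  t=0,i=5
  [5] #.# => #  t=0,i=19
  [4] #.. => .  t=0,i=6
  [3] .## => .  t=0,i=4
  [2] .#. => #  t=0,i=20
  [1] ..# => #  t=0,i=3
  [0] ... => #  t=0,i=0
  bits 01100111 = 103

103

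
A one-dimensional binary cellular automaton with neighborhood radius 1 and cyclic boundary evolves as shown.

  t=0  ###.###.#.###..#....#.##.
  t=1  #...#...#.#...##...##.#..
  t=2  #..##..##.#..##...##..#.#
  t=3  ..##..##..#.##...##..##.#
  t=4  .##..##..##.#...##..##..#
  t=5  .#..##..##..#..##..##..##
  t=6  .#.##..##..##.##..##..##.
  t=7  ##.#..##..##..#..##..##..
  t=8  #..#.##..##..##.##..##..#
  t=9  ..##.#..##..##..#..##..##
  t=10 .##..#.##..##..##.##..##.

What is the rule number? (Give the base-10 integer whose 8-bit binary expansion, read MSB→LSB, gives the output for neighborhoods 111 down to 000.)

14

  nb ###: next=.  (t=0,i=1, bit7=0)
  nb ##.: next=.  (t=0,i=2, bit6=0)
  nb #.#: next=.  (t=0,i=3, bit5=0)
  nb #..: next=.  (t=0,i=13, bit4=0)
  nb .##: next=#  (t=0,i=0, bit3=1)
  nb .#.: next=#  (t=0,i=8, bit2=1)
  nb ..#: next=#  (t=0,i=14, bit1=1)
  nb ...: next=.  (t=0,i=17, bit0=0)
  bits 00001110 = 14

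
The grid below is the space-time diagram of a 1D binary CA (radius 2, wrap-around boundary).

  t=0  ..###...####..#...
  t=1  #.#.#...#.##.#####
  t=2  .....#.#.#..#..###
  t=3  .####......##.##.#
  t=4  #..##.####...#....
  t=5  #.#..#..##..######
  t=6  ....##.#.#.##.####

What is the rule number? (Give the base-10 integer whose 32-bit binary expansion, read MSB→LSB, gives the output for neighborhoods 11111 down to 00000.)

3624737175

  nb #####: next=#  (t=1,i=15, bit31=1)
  nb ####.: next=#  (t=0,i=10, bit30=1)
  nb ###.#: next=.  (t=1,i=0, bit29=0)
  nb ###..: next=#  (t=0,i=4, bit28=1)
  nb ##.##: next=#  (t=1,i=12, bit27=1)
  nb ##.#.: next=.  (t=1,i=1, bit26=0)
  nb ##..#: next=.  (t=0,i=12, bit25=0)
  nb ##...: next=.  (t=0,i=5, bit24=0)
  nb #.###: next=.  (t=1,i=13, bit23=0)
  nb #.##.: next=.  (t=1,i=10, bit22=0)
  nb #.#.#: next=.  (t=1,i=2, bit21=0)
  nb #.#..: next=.  (t=1,i=4, bit20=0)
  nb #..##: next=#  (t=2,i=14, bit19=1)
  nb #..#.: next=#  (t=0,i=13, bit18=1)
  nb #...#: next=.  (t=0,i=6, bit17=0)
  nb #....: next=#  (t=0,i=16, bit16=1)
  nb .####: next=.  (t=0,i=9, bit15=0)
  nb .###.: next=.  (t=0,i=3, bit14=0)
  nb .##.#: next=.  (t=1,i=11, bit13=0)
  nb .##..: next=#  (t=5,i=9, bit12=1)
  nb .#.##: next=#  (t=1,i=9, bit11=1)
  nb .#.#.: next=.  (t=1,i=3, bit10=0)
  nb .#..#: next=.  (t=2,i=10, bit9=0)
  nb .#...: next=#  (t=0,i=15, bit8=1)
  nb ..###: next=#  (t=0,i=2, bit7=1)
  nb ..##.: next=.  (t=3,i=11, bit6=0)
  nb ..#.#: next=.  (t=1,i=8, bit5=0)
  nb ..#..: next=#  (t=0,i=14, bit4=1)
  nb ...##: next=.  (t=0,i=1, bit3=0)
  nb ...#.: next=#  (t=1,i=7, bit2=1)
  nb ....#: next=#  (t=0,i=0, bit1=1)
  nb .....: next=#  (t=0,i=17, bit0=1)
  bits 11011000000011010001100110010111 = 3624737175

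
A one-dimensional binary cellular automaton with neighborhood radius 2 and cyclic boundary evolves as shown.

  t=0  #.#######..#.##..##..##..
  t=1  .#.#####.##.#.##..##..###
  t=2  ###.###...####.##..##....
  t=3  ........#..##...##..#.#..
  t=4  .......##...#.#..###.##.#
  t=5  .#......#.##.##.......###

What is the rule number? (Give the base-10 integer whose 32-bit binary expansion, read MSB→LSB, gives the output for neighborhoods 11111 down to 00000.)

  nb #####: next=#  (t=0,i=4, bit31=1)
  nb ####.: next=#  (t=0,i=7, bit30=1)
  nb ###.#: next=.  (t=1,i=7, bit29=0)
  nb ###..: next=.  (t=0,i=8, bit28=0)
  nb ##.##: next=.  (t=1,i=8, bit27=0)
  nb ##.#.: next=#  (t=1,i=0, bit26=1)
  nb ##..#: next=#  (t=0,i=9, bit25=1)
  nb ##...: next=.  (t=2,i=7, bit24=0)
  nb #.###: next=.  (t=0,i=2, bit23=0)
  nb #.##.: next=.  (t=0,i=13, bit22=0)
  nb #.#.#: next=#  (t=1,i=1, bit21=1)
  nb #.#..: next=#  (t=3,i=22, bit20=1)
  nb #..##: next=.  (t=0,i=16, bit19=0)
  nb #..#.: next=#  (t=0,i=10, bit18=1)
  nb #...#: next=#  (t=2,i=8, bit17=1)
  nb #....: next=#  (t=2,i=22, bit16=1)
  nb .####: next=#  (t=0,i=3, bit15=1)
  nb .###.: next=.  (t=1,i=23, bit14=0)
  nb .##.#: next=#  (t=1,i=10, bit13=1)
  nb .##..: next=#  (t=0,i=14, bit12=1)
  nb .#.##: next=#  (t=0,i=1, bit11=1)
  nb .#.#.: next=#  (t=3,i=21, bit10=1)
  nb .#..#: next=.  (t=3,i=9, bit9=0)
  nb .#...: next=.  (t=3,i=23, bit8=0)
  nb ..###: next=.  (t=1,i=22, bit7=0)
  nb ..##.: next=.  (t=0,i=17, bit6=0)
  nb ..#.#: next=.  (t=0,i=0, bit5=0)
  nb ..#..: next=#  (t=3,i=8, bit4=1)
  nb ...##: next=.  (t=2,i=9, bit3=0)
  nb ...#.: next=#  (t=3,i=7, bit2=1)
  nb ....#: next=.  (t=2,i=23, bit1=0)
  nb .....: next=.  (t=3,i=0, bit0=0)
  bits 11000110001101111011110000010100 = 3325541396

3325541396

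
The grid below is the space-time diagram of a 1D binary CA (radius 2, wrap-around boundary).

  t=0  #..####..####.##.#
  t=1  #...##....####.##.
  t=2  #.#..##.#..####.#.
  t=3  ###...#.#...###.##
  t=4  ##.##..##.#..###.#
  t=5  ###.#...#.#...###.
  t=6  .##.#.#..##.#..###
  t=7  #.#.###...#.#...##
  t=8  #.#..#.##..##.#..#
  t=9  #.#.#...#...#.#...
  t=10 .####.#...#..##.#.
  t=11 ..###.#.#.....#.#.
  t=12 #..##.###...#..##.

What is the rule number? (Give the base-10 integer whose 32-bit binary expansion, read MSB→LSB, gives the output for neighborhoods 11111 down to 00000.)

3912692738

  nb #####: next=#  (t=3,i=0, bit31=1)
  nb ####.: next=#  (t=0,i=5, bit30=1)
  nb ###.#: next=#  (t=0,i=12, bit29=1)
  nb ###..: next=.  (t=0,i=6, bit28=0)
  nb ##.##: next=#  (t=0,i=13, bit27=1)
  nb ##.#.: next=.  (t=1,i=17, bit26=0)
  nb ##..#: next=.  (t=0,i=1, bit25=0)
  nb ##...: next=#  (t=1,i=6, bit24=1)
  nb #.###: next=.  (t=3,i=16, bit23=0)
  nb #.##.: next=.  (t=0,i=14, bit22=0)
  nb #.#.#: next=#  (t=2,i=0, bit21=1)
  nb #.#..: next=#  (t=1,i=0, bit20=1)
  nb #..##: next=.  (t=0,i=2, bit19=0)
  nb #..#.: next=#  (t=8,i=4, bit18=1)
  nb #...#: next=#  (t=1,i=2, bit17=1)
  nb #....: next=.  (t=1,i=7, bit16=0)
  nb .####: next=#  (t=0,i=4, bit15=1)
  nb .###.: next=#  (t=3,i=13, bit14=1)
  nb .##.#: next=#  (t=0,i=15, bit13=1)
  nb .##..: next=#  (t=0,i=0, bit12=1)
  nb .#.##: next=.  (t=7,i=3, bit11=0)
  nb .#.#.: next=#  (t=2,i=1, bit10=1)
  nb .#..#: next=.  (t=2,i=3, bit9=0)
  nb .#...: next=.  (t=1,i=1, bit8=0)
  nb ..###: next=.  (t=0,i=3, bit7=0)
  nb ..##.: next=.  (t=1,i=4, bit6=0)
  nb ..#.#: next=.  (t=3,i=6, bit5=0)
  nb ..#..: next=.  (t=9,i=8, bit4=0)
  nb ...##: next=.  (t=1,i=3, bit3=0)
  nb ...#.: next=.  (t=3,i=5, bit2=0)
  nb ....#: next=#  (t=1,i=8, bit1=1)
  nb .....: next=.  (t=11,i=11, bit0=0)
  bits 11101001001101101111010000000010 = 3912692738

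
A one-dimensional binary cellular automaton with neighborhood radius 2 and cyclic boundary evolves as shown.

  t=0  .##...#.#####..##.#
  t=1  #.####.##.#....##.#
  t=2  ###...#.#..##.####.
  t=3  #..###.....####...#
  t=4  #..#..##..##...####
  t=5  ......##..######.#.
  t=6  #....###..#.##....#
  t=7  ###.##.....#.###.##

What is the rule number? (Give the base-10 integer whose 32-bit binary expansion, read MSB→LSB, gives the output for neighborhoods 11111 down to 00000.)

  ##### -> #   bit 31 = 1  t=0,i=10
  ####. -> .   bit 30 = 0  t=0,i=11
  ###.# -> .   bit 29 = 0  t=1,i=5
  ###.. -> .   bit 28 = 0  t=0,i=12
  ##.## -> #   bit 27 = 1  t=1,i=1
  ##.#. -> .   bit 26 = 0  t=0,i=17
  ##..# -> .   bit 25 = 0  t=0,i=13
  ##... -> #   bit 24 = 1  t=0,i=3
  #.### -> #   bit 23 = 1  t=0,i=8
  #.##. -> .   bit 22 = 0  t=0,i=1
  #.#.# -> #   bit 21 = 1  t=0,i=18
  #.#.. -> .   bit 20 = 0  t=1,i=10
  #..## -> .   bit 19 = 0  t=0,i=14
  #..#. -> .   bit 18 = 0  t=4,i=2
  #...# -> #   bit 17 = 1  t=0,i=4
  #.... -> #   bit 16 = 1  t=1,i=12
  .#### -> .   bit 15 = 0  t=0,i=9
  .###. -> .   bit 14 = 0  t=2,i=1
  .##.# -> #   bit 13 = 1  t=0,i=16
  .##.. -> #   bit 12 = 1  t=0,i=2
  .#.## -> #   bit 11 = 1  t=0,i=0
  .#.#. -> .   bit 10 = 0  t=2,i=7
  .#..# -> .   bit 9 = 0  t=2,i=9
  .#... -> #   bit 8 = 1  t=1,i=11
  ..### -> #   bit 7 = 1  t=3,i=3
  ..##. -> #   bit 6 = 1  t=0,i=15
  ..#.# -> .   bit 5 = 0  t=0,i=6
  ..#.. -> .   bit 4 = 0  t=4,i=3
  ...## -> #   bit 3 = 1  t=1,i=14
  ...#. -> #   bit 2 = 1  t=0,i=5
  ....# -> .   bit 1 = 0  t=1,i=13
  ..... -> .   bit 0 = 0  t=3,i=8
  bits 10001001101000110011100111001100 = 2309175756

2309175756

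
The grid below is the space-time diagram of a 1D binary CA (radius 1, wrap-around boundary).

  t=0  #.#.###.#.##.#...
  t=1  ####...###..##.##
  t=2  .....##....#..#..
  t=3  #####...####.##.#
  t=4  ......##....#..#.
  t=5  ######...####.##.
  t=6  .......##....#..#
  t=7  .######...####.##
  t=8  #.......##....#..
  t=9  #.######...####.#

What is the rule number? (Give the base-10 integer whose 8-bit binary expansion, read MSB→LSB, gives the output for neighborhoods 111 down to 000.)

  ###|.  b7=0 t=0,i=5
  ##.|.  b6=0 t=0,i=6
  #.#|#  b5=1 t=0,i=1
  #..|.  b4=0 t=0,i=14
  .##|.  b3=0 t=0,i=4
  .#.|#  b2=1 t=0,i=0
  ..#|#  b1=1 t=0,i=16
  ...|#  b0=1 t=0,i=15
  bits 00100111 = 39

39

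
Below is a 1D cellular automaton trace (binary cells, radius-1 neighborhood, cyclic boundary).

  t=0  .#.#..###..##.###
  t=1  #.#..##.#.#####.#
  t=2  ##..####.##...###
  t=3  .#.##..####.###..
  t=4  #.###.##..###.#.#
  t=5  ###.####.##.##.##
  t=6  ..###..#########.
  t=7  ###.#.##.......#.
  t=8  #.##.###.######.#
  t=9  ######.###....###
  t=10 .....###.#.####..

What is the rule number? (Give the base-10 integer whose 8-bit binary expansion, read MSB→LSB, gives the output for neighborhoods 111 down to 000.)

  nb ###: next=.  (t=0,i=7, bit7=0)
  nb ##.: next=#  (t=0,i=8, bit6=1)
  nb #.#: next=#  (t=0,i=0, bit5=1)
  nb #..: next=.  (t=0,i=4, bit4=0)
  nb .##: next=#  (t=0,i=6, bit3=1)
  nb .#.: next=.  (t=0,i=1, bit2=0)
  nb ..#: next=#  (t=0,i=5, bit1=1)
  nb ...: next=#  (t=2,i=12, bit0=1)
  bits 01101011 = 107

107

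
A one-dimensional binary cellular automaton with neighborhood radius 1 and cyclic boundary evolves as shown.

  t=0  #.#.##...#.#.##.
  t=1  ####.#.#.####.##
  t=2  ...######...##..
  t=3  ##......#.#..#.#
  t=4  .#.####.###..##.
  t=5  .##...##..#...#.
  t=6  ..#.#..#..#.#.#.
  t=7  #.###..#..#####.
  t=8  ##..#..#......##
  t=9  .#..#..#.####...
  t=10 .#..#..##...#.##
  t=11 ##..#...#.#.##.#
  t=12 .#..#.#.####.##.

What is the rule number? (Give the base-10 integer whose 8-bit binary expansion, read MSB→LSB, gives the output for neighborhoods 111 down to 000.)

101

  [7] ### => .  t=1,i=0
  [6] ##. => #  t=0,i=5
  [5] #.# => #  t=0,i=1
  [4] #.. => .  t=0,i=6
  [3] .## => .  t=0,i=4
  [2] .#. => #  t=0,i=0
  [1] ..# => .  t=0,i=8
  [0] ... => #  t=0,i=7
  bits 01100101 = 101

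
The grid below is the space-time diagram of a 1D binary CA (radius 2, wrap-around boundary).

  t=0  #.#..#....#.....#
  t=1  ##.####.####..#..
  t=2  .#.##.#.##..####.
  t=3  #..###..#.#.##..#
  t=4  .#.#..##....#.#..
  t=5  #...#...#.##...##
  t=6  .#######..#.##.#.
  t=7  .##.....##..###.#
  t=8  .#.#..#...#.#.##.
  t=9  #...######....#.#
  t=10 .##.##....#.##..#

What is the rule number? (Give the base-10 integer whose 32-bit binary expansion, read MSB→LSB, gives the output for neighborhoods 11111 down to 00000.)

  nb #####: next=.  (t=6,i=3, bit31=0)
  nb ####.: next=.  (t=1,i=5, bit30=0)
  nb ###.#: next=#  (t=1,i=6, bit29=1)
  nb ###..: next=.  (t=1,i=11, bit28=0)
  nb ##.##: next=.  (t=1,i=2, bit27=0)
  nb ##.#.: next=#  (t=0,i=1, bit26=1)
  nb ##..#: next=#  (t=1,i=12, bit25=1)
  nb ##...: next=#  (t=4,i=8, bit24=1)
  nb #.###: next=#  (t=1,i=3, bit23=1)
  nb #.##.: next=#  (t=2,i=3, bit22=1)
  nb #.#.#: next=.  (t=2,i=6, bit21=0)
  nb #.#..: next=.  (t=0,i=2, bit20=0)
  nb #..##: next=.  (t=1,i=16, bit19=0)
  nb #..#.: next=#  (t=0,i=4, bit18=1)
  nb #...#: next=#  (t=4,i=16, bit17=1)
  nb #....: next=.  (t=0,i=7, bit16=0)
  nb .####: next=#  (t=1,i=4, bit15=1)
  nb .###.: next=.  (t=3,i=4, bit14=0)
  nb .##.#: next=#  (t=0,i=0, bit13=1)
  nb .##..: next=.  (t=2,i=9, bit12=0)
  nb .#.##: next=.  (t=2,i=2, bit11=0)
  nb .#.#.: next=.  (t=3,i=9, bit10=0)
  nb .#..#: next=#  (t=0,i=3, bit9=1)
  nb .#...: next=#  (t=0,i=6, bit8=1)
  nb ..###: next=#  (t=2,i=12, bit7=1)
  nb ..##.: next=.  (t=0,i=16, bit6=0)
  nb ..#.#: next=.  (t=2,i=1, bit5=0)
  nb ..#..: next=#  (t=0,i=5, bit4=1)
  nb ...##: next=.  (t=0,i=15, bit3=0)
  nb ...#.: next=#  (t=0,i=9, bit2=1)
  nb ....#: next=#  (t=0,i=8, bit1=1)
  nb .....: next=.  (t=0,i=13, bit0=0)
  bits 00100111110001101010001110010110 = 667329430

667329430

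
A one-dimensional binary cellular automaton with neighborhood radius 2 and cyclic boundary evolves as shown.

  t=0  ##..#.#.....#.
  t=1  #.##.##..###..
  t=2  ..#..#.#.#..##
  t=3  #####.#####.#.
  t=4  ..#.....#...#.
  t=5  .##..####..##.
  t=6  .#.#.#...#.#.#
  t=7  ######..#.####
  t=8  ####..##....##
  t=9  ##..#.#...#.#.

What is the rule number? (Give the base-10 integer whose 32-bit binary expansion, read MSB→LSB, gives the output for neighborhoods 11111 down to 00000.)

  nb #####: next=#  (t=3,i=2, bit31=1)
  nb ####.: next=.  (t=3,i=3, bit30=0)
  nb ###.#: next=.  (t=3,i=4, bit29=0)
  nb ###..: next=.  (t=1,i=11, bit28=0)
  nb ##.##: next=.  (t=1,i=4, bit27=0)
  nb ##.#.: next=.  (t=3,i=11, bit26=0)
  nb ##..#: next=#  (t=0,i=2, bit25=1)
  nb ##...: next=.  (t=8,i=8, bit24=0)
  nb #.###: next=.  (t=3,i=0, bit23=0)
  nb #.##.: next=#  (t=0,i=0, bit22=1)
  nb #.#.#: next=#  (t=2,i=7, bit21=1)
  nb #.#..: next=#  (t=0,i=6, bit20=1)
  nb #..##: next=.  (t=1,i=8, bit19=0)
  nb #..#.: next=#  (t=0,i=3, bit18=1)
  nb #...#: next=.  (t=4,i=0, bit17=0)
  nb #....: next=.  (t=0,i=8, bit16=0)
  nb .####: next=.  (t=3,i=1, bit15=0)
  nb .###.: next=.  (t=1,i=10, bit14=0)
  nb .##.#: next=.  (t=1,i=3, bit13=0)
  nb .##..: next=.  (t=0,i=1, bit12=0)
  nb .#.##: next=.  (t=0,i=13, bit11=0)
  nb .#.#.: next=#  (t=0,i=5, bit10=1)
  nb .#..#: next=#  (t=2,i=3, bit9=1)
  nb .#...: next=.  (t=0,i=7, bit8=0)
  nb ..###: next=#  (t=1,i=9, bit7=1)
  nb ..##.: next=#  (t=2,i=12, bit6=1)
  nb ..#.#: next=.  (t=0,i=4, bit5=0)
  nb ..#..: next=#  (t=2,i=2, bit4=1)
  nb ...##: next=.  (t=8,i=11, bit3=0)
  nb ...#.: next=#  (t=0,i=11, bit2=1)
  nb ....#: next=#  (t=0,i=10, bit1=1)
  nb .....: next=#  (t=0,i=9, bit0=1)
  bits 10000010011101000000011011010111 = 2188642007

2188642007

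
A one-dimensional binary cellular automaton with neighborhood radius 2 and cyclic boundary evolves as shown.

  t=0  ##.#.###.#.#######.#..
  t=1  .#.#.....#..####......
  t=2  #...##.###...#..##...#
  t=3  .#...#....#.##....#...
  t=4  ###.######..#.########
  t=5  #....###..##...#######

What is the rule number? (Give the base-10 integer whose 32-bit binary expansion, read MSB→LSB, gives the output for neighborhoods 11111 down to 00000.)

2204475670

  ##### -> #   bit 31 = 1  t=0,i=13
  ####. -> .   bit 30 = 0  t=0,i=16
  ###.# -> .   bit 29 = 0  t=0,i=7
  ###.. -> .   bit 28 = 0  t=1,i=15
  ##.## -> .   bit 27 = 0  t=2,i=6
  ##.#. -> .   bit 26 = 0  t=0,i=2
  ##..# -> #   bit 25 = 1  t=4,i=10
  ##... -> #   bit 24 = 1  t=1,i=16
  #.### -> .   bit 23 = 0  t=0,i=5
  #.##. -> #   bit 22 = 1  t=3,i=12
  #.#.# -> #   bit 21 = 1  t=0,i=3
  #.#.. -> .   bit 20 = 0  t=0,i=19
  #..## -> .   bit 19 = 0  t=0,i=21
  #..#. -> #   bit 18 = 1  t=4,i=11
  #...# -> .   bit 17 = 0  t=2,i=2
  #.... -> #   bit 16 = 1  t=1,i=5
  .#### -> #   bit 15 = 1  t=0,i=12
  .###. -> .   bit 14 = 0  t=0,i=6
  .##.# -> #   bit 13 = 1  t=0,i=1
  .##.. -> .   bit 12 = 0  t=2,i=0
  .#.## -> .   bit 11 = 0  t=0,i=4
  .#.#. -> .   bit 10 = 0  t=1,i=2
  .#..# -> .   bit 9 = 0  t=0,i=20
  .#... -> #   bit 8 = 1  t=1,i=4
  ..### -> .   bit 7 = 0  t=1,i=12
  ..##. -> .   bit 6 = 0  t=0,i=0
  ..#.# -> .   bit 5 = 0  t=1,i=1
  ..#.. -> #   bit 4 = 1  t=1,i=9
  ...## -> .   bit 3 = 0  t=2,i=3
  ...#. -> #   bit 2 = 1  t=1,i=0
  ....# -> #   bit 1 = 1  t=1,i=7
  ..... -> .   bit 0 = 0  t=1,i=6
  bits 10000011011001011010000100010110 = 2204475670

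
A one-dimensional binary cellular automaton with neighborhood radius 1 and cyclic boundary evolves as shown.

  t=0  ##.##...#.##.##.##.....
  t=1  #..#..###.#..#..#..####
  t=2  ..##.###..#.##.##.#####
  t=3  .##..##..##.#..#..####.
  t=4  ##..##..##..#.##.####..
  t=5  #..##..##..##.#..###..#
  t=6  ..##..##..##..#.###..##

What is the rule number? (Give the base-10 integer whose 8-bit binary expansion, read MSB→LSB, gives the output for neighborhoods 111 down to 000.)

  [7] ### => #  t=1,i=7
  [6] ##. => .  t=0,i=1
  [5] #.# => .  t=0,i=2
  [4] #.. => .  t=0,i=5
  [3] .## => #  t=0,i=0
  [2] .#. => #  t=0,i=8
  [1] ..# => #  t=0,i=7
  [0] ... => #  t=0,i=6
  bits 10001111 = 143

143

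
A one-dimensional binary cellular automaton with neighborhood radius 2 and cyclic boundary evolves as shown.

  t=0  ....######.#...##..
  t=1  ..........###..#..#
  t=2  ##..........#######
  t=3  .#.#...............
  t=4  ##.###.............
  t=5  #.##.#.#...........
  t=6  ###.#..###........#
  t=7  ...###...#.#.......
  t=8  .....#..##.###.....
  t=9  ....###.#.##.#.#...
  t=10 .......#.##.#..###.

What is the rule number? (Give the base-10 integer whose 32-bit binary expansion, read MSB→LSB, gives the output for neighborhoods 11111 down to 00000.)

  nb #####: next=.  (t=0,i=6, bit31=0)
  nb ####.: next=.  (t=0,i=8, bit30=0)
  nb ###.#: next=.  (t=0,i=9, bit29=0)
  nb ###..: next=#  (t=1,i=12, bit28=1)
  nb ##.##: next=#  (t=4,i=2, bit27=1)
  nb ##.#.: next=#  (t=0,i=10, bit26=1)
  nb ##..#: next=#  (t=1,i=13, bit25=1)
  nb ##...: next=.  (t=0,i=17, bit24=0)
  nb #.###: next=#  (t=4,i=3, bit23=1)
  nb #.##.: next=#  (t=5,i=2, bit22=1)
  nb #.#.#: next=.  (t=5,i=5, bit21=0)
  nb #.#..: next=#  (t=0,i=11, bit20=1)
  nb #..##: next=.  (t=6,i=6, bit19=0)
  nb #..#.: next=#  (t=1,i=14, bit18=1)
  nb #...#: next=.  (t=0,i=13, bit17=0)
  nb #....: next=#  (t=0,i=18, bit16=1)
  nb .####: next=.  (t=0,i=5, bit15=0)
  nb .###.: next=.  (t=1,i=11, bit14=0)
  nb .##.#: next=.  (t=4,i=1, bit13=0)
  nb .##..: next=.  (t=0,i=16, bit12=0)
  nb .#.##: next=#  (t=5,i=1, bit11=1)
  nb .#.#.: next=.  (t=3,i=2, bit10=0)
  nb .#..#: next=#  (t=1,i=16, bit9=1)
  nb .#...: next=#  (t=0,i=12, bit8=1)
  nb ..###: next=.  (t=0,i=4, bit7=0)
  nb ..##.: next=#  (t=0,i=15, bit6=1)
  nb ..#.#: next=#  (t=3,i=1, bit5=1)
  nb ..#..: next=#  (t=1,i=15, bit4=1)
  nb ...##: next=.  (t=0,i=3, bit3=0)
  nb ...#.: next=#  (t=3,i=0, bit2=1)
  nb ....#: next=.  (t=0,i=2, bit1=0)
  nb .....: next=.  (t=0,i=0, bit0=0)
  bits 00011110110101010000101101110100 = 517278580

517278580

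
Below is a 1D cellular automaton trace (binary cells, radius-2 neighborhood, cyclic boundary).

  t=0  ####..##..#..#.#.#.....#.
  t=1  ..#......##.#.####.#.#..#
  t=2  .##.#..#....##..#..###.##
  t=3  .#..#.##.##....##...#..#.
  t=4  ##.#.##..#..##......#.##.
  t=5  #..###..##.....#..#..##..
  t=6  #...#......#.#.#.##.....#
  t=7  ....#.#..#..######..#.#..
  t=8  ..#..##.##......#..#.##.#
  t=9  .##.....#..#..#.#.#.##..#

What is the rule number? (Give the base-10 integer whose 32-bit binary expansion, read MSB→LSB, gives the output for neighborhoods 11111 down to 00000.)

  ##### -> .   bit 31 = 0  t=7,i=14
  ####. -> #   bit 30 = 1  t=0,i=2
  ###.# -> .   bit 29 = 0  t=1,i=17
  ###.. -> .   bit 28 = 0  t=0,i=3
  ##.## -> .   bit 27 = 0  t=2,i=0
  ##.#. -> .   bit 26 = 0  t=1,i=11
  ##..# -> .   bit 25 = 0  t=0,i=4
  ##... -> .   bit 24 = 0  t=3,i=11
  #.### -> .   bit 23 = 0  t=0,i=0
  #.##. -> #   bit 22 = 1  t=2,i=1
  #.#.# -> #   bit 21 = 1  t=0,i=15
  #.#.. -> #   bit 20 = 1  t=0,i=17
  #..## -> .   bit 19 = 0  t=0,i=5
  #..#. -> #   bit 18 = 1  t=0,i=9
  #...# -> .   bit 17 = 0  t=3,i=18
  #.... -> #   bit 16 = 1  t=0,i=19
  .#### -> .   bit 15 = 0  t=0,i=1
  .###. -> #   bit 14 = 1  t=2,i=20
  .##.# -> .   bit 13 = 0  t=1,i=10
  .##.. -> .   bit 12 = 0  t=0,i=7
  .#.## -> #   bit 11 = 1  t=0,i=24
  .#.#. -> #   bit 10 = 1  t=0,i=14
  .#..# -> .   bit 9 = 0  t=0,i=11
  .#... -> .   bit 8 = 0  t=0,i=18
  ..### -> .   bit 7 = 0  t=2,i=19
  ..##. -> .   bit 6 = 0  t=0,i=6
  ..#.# -> .   bit 5 = 0  t=0,i=13
  ..#.. -> #   bit 4 = 1  t=0,i=10
  ...## -> .   bit 3 = 0  t=1,i=8
  ...#. -> .   bit 2 = 0  t=0,i=22
  ....# -> #   bit 1 = 1  t=0,i=21
  ..... -> .   bit 0 = 0  t=0,i=20
  bits 01000000011101010100110000010010 = 1081429010

1081429010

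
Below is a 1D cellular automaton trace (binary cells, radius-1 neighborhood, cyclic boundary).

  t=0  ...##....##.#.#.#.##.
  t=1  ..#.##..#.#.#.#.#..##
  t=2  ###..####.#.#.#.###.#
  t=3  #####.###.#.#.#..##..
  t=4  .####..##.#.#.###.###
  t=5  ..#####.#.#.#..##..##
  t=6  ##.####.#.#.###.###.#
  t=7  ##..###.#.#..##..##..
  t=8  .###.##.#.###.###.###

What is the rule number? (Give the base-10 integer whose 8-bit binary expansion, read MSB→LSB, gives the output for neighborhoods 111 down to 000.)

  [7] ### => #  t=2,i=0
  [6] ##. => #  t=0,i=4
  [5] #.# => .  t=0,i=11
  [4] #.. => #  t=0,i=5
  [3] .## => .  t=0,i=3
  [2] .#. => #  t=0,i=12
  [1] ..# => #  t=0,i=2
  [0] ... => .  t=0,i=0
  bits 11010110 = 214

214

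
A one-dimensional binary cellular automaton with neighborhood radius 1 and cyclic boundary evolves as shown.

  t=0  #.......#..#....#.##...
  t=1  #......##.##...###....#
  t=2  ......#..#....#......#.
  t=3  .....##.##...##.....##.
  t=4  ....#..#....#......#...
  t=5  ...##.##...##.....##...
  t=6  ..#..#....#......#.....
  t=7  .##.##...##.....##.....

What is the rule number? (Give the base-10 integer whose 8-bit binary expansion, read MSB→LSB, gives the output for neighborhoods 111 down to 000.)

38

  [7] ### => .  t=1,i=16
  [6] ##. => .  t=0,i=19
  [5] #.# => #  t=0,i=17
  [4] #.. => .  t=0,i=1
  [3] .## => .  t=0,i=18
  [2] .#. => #  t=0,i=0
  [1] ..# => #  t=0,i=7
  [0] ... => .  t=0,i=2
  bits 00100110 = 38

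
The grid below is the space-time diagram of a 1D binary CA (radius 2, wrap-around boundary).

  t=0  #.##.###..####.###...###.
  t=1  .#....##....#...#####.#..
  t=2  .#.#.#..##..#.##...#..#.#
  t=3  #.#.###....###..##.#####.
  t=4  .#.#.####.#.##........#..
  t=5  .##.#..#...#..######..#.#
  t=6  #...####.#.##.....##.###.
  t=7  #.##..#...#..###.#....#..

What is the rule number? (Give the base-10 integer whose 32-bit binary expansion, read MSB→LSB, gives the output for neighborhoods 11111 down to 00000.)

  #####|.  b31=0 t=1,i=18
  ####.|#  b30=1 t=0,i=12
  ###.#|.  b29=0 t=0,i=13
  ###..|#  b28=1 t=0,i=7
  ##.##|.  b27=0 t=0,i=4
  ##.#.|.  b26=0 t=0,i=24
  ##..#|.  b25=0 t=0,i=8
  ##...|#  b24=1 t=0,i=18
  #.###|.  b23=0 t=0,i=5
  #.##.|.  b22=0 t=0,i=2
  #.#.#|.  b21=0 t=0,i=0
  #.#..|#  b20=1 t=1,i=22
  #..##|.  b19=0 t=0,i=9
  #..#.|#  b18=1 t=2,i=11
  #...#|#  b17=1 t=0,i=19
  #....|#  b16=1 t=1,i=3
  .####|.  b15=0 t=0,i=11
  .###.|#  b14=1 t=0,i=6
  .##.#|.  b13=0 t=0,i=3
  .##..|.  b12=0 t=1,i=7
  .#.##|#  b11=1 t=0,i=1
  .#.#.|#  b10=1 t=2,i=0
  .#..#|#  b9=1 t=2,i=6
  .#...|.  b8=0 t=1,i=2
  ..###|.  b7=0 t=0,i=10
  ..##.|.  b6=0 t=1,i=6
  ..#.#|#  b5=1 t=2,i=12
  ..#..|#  b4=1 t=1,i=1
  ...##|#  b3=1 t=0,i=20
  ...#.|.  b2=0 t=1,i=0
  ....#|.  b1=0 t=1,i=4
  .....|#  b0=1 t=4,i=16
  bits 01010001000101110100111000111001 = 1360481849

1360481849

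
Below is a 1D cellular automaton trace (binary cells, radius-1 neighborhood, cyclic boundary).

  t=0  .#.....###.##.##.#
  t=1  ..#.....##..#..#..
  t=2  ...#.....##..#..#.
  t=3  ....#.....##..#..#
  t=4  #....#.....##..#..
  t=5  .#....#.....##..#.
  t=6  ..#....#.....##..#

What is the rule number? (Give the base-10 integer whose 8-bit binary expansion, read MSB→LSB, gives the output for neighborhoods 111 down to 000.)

208

  ###|#  b7=1 t=0,i=8
  ##.|#  b6=1 t=0,i=9
  #.#|.  b5=0 t=0,i=0
  #..|#  b4=1 t=0,i=2
  .##|.  b3=0 t=0,i=7
  .#.|.  b2=0 t=0,i=1
  ..#|.  b1=0 t=0,i=6
  ...|.  b0=0 t=0,i=3
  bits 11010000 = 208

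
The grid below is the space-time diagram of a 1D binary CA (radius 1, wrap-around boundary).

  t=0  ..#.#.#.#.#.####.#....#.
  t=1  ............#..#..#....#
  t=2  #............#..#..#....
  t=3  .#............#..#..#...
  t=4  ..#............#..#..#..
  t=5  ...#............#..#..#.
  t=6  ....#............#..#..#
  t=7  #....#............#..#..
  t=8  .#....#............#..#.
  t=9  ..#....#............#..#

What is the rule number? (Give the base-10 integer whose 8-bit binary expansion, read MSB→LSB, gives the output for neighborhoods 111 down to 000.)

  ###|.  b7=0 t=0,i=13
  ##.|#  b6=1 t=0,i=15
  #.#|.  b5=0 t=0,i=3
  #..|#  b4=1 t=0,i=18
  .##|#  b3=1 t=0,i=12
  .#.|.  b2=0 t=0,i=2
  ..#|.  b1=0 t=0,i=1
  ...|.  b0=0 t=0,i=0
  bits 01011000 = 88

88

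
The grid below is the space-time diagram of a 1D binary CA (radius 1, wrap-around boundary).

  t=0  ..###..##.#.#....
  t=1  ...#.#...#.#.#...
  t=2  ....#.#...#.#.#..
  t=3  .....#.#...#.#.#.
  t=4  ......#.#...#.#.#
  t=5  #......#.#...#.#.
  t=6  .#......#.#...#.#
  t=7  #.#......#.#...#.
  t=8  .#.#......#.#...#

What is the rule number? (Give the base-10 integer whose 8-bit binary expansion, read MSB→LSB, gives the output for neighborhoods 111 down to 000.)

176

  nb ###: next=#  (t=0,i=3, bit7=1)
  nb ##.: next=.  (t=0,i=4, bit6=0)
  nb #.#: next=#  (t=0,i=9, bit5=1)
  nb #..: next=#  (t=0,i=5, bit4=1)
  nb .##: next=.  (t=0,i=2, bit3=0)
  nb .#.: next=.  (t=0,i=10, bit2=0)
  nb ..#: next=.  (t=0,i=1, bit1=0)
  nb ...: next=.  (t=0,i=0, bit0=0)
  bits 10110000 = 176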